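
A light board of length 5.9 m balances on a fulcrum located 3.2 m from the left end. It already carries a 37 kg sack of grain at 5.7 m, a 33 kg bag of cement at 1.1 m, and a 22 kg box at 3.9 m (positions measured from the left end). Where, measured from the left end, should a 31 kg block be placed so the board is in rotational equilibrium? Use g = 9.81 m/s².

Taking torques about the fulcrum (at 3.2 m from the left end):
Sack of grain: 37 × 9.81 = 363 N down at 5.7 m → arm 2.5 m, τ = 363 × 2.5 = 907.5 N·m clockwise.
Bag of cement: 33 × 9.81 = 323.7 N down at 1.1 m → arm 2.1 m, τ = 323.7 × 2.1 = 679.8 N·m counterclockwise.
Box: 22 × 9.81 = 215.8 N down at 3.9 m → arm 0.7 m, τ = 215.8 × 0.7 = 151.1 N·m clockwise.
Net moment of existing loads = 378.8 N·m clockwise.
The block weighs 31 × 9.81 = 304.1 N and must supply an equal counterclockwise moment, so its lever arm about the fulcrum is 378.8 / 304.1 = 1.25 m.
That puts it at 3.2 − 1.25 = 1.95 m from the left end.

x ≈ 1.95 m from the left end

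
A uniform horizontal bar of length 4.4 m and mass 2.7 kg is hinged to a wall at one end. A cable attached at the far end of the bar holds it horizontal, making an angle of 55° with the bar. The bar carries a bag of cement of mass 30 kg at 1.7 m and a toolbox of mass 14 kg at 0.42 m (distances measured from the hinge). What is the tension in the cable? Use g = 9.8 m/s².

Taking torques about the hinge:
Beam weight: 2.7 × 9.8 = 26.46 N down at 2.2 m → arm 2.2 m, τ = 26.46 × 2.2 = 58.21 N·m clockwise.
Bag of cement: 30 × 9.8 = 294 N down at 1.7 m → arm 1.7 m, τ = 294 × 1.7 = 499.8 N·m clockwise.
Toolbox: 14 × 9.8 = 137.2 N down at 0.42 m → arm 0.42 m, τ = 137.2 × 0.42 = 57.62 N·m clockwise.
Total clockwise load moment = 615.6 N·m.
The cable tension T acts at 4.4 m; only its component perpendicular to the bar, T sinθ, produces torque. sin 55° = 0.8192.
Setting net torque to zero: T × 4.4 × 0.8192 = 615.6 → T = 615.6 / 3.604 = 171 N.

T ≈ 171 N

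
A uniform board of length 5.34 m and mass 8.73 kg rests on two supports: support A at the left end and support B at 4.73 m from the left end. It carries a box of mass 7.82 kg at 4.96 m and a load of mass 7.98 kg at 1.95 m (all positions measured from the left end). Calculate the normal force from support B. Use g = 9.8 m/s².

R_B ≈ 161 N

Take moments about support A.
Beam weight: 8.73 × 9.8 = 85.55 N down at 2.67 m → arm 2.67 m, τ = 85.55 × 2.67 = 228.4 N·m clockwise.
Box: 7.82 × 9.8 = 76.64 N down at 4.96 m → arm 4.96 m, τ = 76.64 × 4.96 = 380.1 N·m clockwise.
Load: 7.98 × 9.8 = 78.2 N down at 1.95 m → arm 1.95 m, τ = 78.2 × 1.95 = 152.5 N·m clockwise.
Net load moment about support A = 761 N·m clockwise.
Reaction R at support B is upward at 4.73 m, arm 4.73 m → moment R × 4.73 counterclockwise.
Setting net torque to zero: R × 4.73 = 761 → R = 161 N.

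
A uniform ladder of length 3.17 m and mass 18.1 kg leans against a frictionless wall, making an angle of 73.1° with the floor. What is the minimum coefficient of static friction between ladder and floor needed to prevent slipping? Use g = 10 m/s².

Take moments about the foot of the ladder.
Ladder weight 18.1×10 = 181 N acts at 1.585 m along the ladder; its horizontal arm is 1.585·cos73.1° = 0.4608 m → τ = 83.4 N·m clockwise.
Wall normal N acts horizontally at the top; its moment arm is the height L sinθ = 3.17·sin73.1° = 3.033 m, counterclockwise.
Setting net torque to zero: N × 3.033 = 83.4 → N = 27.5 N.
ΣFx = 0 ⇒ f = N_wall = 27.5 N. ΣFy = 0 ⇒ N_floor = 181 N.
μ_min = f / N_floor = 27.5 / 181 = 0.152.

μ_min ≈ 0.152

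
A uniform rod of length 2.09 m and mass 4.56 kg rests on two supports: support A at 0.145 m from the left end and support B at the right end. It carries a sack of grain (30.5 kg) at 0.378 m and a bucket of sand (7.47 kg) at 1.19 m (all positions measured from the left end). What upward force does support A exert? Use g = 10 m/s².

R_A ≈ 328 N

Take moments about support B.
Beam weight: 4.56 × 10 = 45.6 N down at 1.045 m → arm 1.045 m, τ = 45.6 × 1.045 = 47.65 N·m counterclockwise.
Sack of grain: 30.5 × 10 = 305 N down at 0.378 m → arm 1.712 m, τ = 305 × 1.712 = 522.2 N·m counterclockwise.
Bucket of sand: 7.47 × 10 = 74.7 N down at 1.19 m → arm 0.9 m, τ = 74.7 × 0.9 = 67.23 N·m counterclockwise.
Net load moment about support B = 637.1 N·m counterclockwise.
Reaction R at support A is upward at 0.145 m, arm 1.945 m → moment R × 1.945 clockwise.
Setting net torque to zero: R × 1.945 = 637.1 → R = 328 N.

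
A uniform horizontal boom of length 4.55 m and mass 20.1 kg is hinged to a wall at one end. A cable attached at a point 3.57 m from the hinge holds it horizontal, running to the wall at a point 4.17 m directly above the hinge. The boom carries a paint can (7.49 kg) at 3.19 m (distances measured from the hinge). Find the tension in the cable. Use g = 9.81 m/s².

About the hinge:
Beam weight: 20.1 × 9.81 = 197.2 N down at 2.275 m → arm 2.275 m, τ = 197.2 × 2.275 = 448.6 N·m clockwise.
Paint can: 7.49 × 9.81 = 73.48 N down at 3.19 m → arm 3.19 m, τ = 73.48 × 3.19 = 234.4 N·m clockwise.
Total clockwise load moment = 683 N·m.
The cable tension T acts at 3.57 m; only its component perpendicular to the boom, T sinθ, produces torque. sinθ = h/√(h²+d²) = 4.17/√(4.17²+3.57²) = 0.7596.
Setting net torque to zero: T × 3.57 × 0.7596 = 683 → T = 683 / 2.712 = 252 N.

T ≈ 252 N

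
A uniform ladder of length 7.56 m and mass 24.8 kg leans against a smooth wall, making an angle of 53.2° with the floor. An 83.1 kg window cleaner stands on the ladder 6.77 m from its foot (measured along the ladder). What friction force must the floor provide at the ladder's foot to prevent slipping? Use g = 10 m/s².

f ≈ 649 N

Take moments about the foot of the ladder.
Ladder weight 24.8×10 = 248 N acts at 3.78 m along the ladder; its horizontal arm is 3.78·cos53.2° = 2.264 m → τ = 561.5 N·m clockwise.
Window cleaner: 83.1×10 = 831 N at 6.77 m → arm 4.055 m → τ = 3370 N·m clockwise.
Wall normal N acts horizontally at the top; its moment arm is the height L sinθ = 7.56·sin53.2° = 6.054 m, counterclockwise.
For rotational equilibrium, N × 6.054 = 3932, so N = 649 N.
ΣFx = 0: friction at the foot balances the wall's push, so f = N_wall = 649 N.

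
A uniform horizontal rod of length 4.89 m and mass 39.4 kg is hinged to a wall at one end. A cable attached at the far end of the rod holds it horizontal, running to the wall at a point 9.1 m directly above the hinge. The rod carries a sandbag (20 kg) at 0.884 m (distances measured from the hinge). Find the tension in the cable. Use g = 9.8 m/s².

T ≈ 259 N

Sum moments about the hinge (the unknown hinge reaction has zero arm there).
Beam weight: 39.4 × 9.8 = 386.1 N down at 2.445 m → arm 2.445 m, τ = 386.1 × 2.445 = 944 N·m clockwise.
Sandbag: 20 × 9.8 = 196 N down at 0.884 m → arm 0.884 m, τ = 196 × 0.884 = 173.3 N·m clockwise.
Total clockwise load moment = 1117 N·m.
The cable tension T acts at 4.89 m; only its component perpendicular to the rod, T sinθ, produces torque. sinθ = h/√(h²+d²) = 9.1/√(9.1²+4.89²) = 0.8809.
Στ = 0 ⇒ T × 4.89 × 0.8809 = 1117 ⇒ T = 1117 / 4.308 = 259 N.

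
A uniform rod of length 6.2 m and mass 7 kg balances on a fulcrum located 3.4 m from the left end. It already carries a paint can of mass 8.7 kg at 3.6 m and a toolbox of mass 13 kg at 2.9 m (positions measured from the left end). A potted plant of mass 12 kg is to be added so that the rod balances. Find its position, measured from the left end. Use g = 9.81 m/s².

Taking torques about the fulcrum (at 3.4 m from the left end):
Beam weight: 7 × 9.81 = 68.67 N down at 3.1 m → arm 0.3 m, τ = 68.67 × 0.3 = 20.6 N·m counterclockwise.
Paint can: 8.7 × 9.81 = 85.35 N down at 3.6 m → arm 0.2 m, τ = 85.35 × 0.2 = 17.07 N·m clockwise.
Toolbox: 13 × 9.81 = 127.5 N down at 2.9 m → arm 0.5 m, τ = 127.5 × 0.5 = 63.75 N·m counterclockwise.
Net moment of existing loads = 67.28 N·m counterclockwise.
The potted plant weighs 12 × 9.81 = 117.7 N and must supply an equal clockwise moment, so its lever arm about the fulcrum is 67.28 / 117.7 = 0.572 m.
That puts it at 3.4 + 0.572 = 3.97 m from the left end.

x ≈ 3.97 m from the left end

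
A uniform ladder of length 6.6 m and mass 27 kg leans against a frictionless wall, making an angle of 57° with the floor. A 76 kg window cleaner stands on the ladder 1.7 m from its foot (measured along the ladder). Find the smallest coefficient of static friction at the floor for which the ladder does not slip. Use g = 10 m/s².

Sum moments about the foot of the ladder (the floor normal and friction both act there and drop out).
Ladder weight 27×10 = 270 N acts at 3.3 m along the ladder; its horizontal arm is 3.3·cos57° = 1.797 m → τ = 485.2 N·m clockwise.
Window cleaner: 76×10 = 760 N at 1.7 m → arm 0.9259 m → τ = 703.7 N·m clockwise.
Wall normal N acts horizontally at the top; its moment arm is the height L sinθ = 6.6·sin57° = 5.535 m, counterclockwise.
Στ = 0 ⇒ N × 5.535 = 1189 ⇒ N = 214.8 N.
ΣFx = 0 ⇒ f = N_wall = 214.8 N. ΣFy = 0 ⇒ N_floor = 1030 N.
μ_min = f / N_floor = 214.8 / 1030 = 0.209.

μ_min ≈ 0.209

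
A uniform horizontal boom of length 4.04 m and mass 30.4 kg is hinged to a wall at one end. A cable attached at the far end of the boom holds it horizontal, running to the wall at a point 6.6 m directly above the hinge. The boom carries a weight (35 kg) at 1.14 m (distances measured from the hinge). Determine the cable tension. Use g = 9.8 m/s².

Taking torques about the hinge:
Beam weight: 30.4 × 9.8 = 297.9 N down at 2.02 m → arm 2.02 m, τ = 297.9 × 2.02 = 601.8 N·m clockwise.
Weight: 35 × 9.8 = 343 N down at 1.14 m → arm 1.14 m, τ = 343 × 1.14 = 391 N·m clockwise.
Total clockwise load moment = 992.8 N·m.
The cable tension T acts at 4.04 m; only its component perpendicular to the boom, T sinθ, produces torque. sinθ = h/√(h²+d²) = 6.6/√(6.6²+4.04²) = 0.8529.
Στ = 0 ⇒ T × 4.04 × 0.8529 = 992.8 ⇒ T = 992.8 / 3.446 = 288 N.

T ≈ 288 N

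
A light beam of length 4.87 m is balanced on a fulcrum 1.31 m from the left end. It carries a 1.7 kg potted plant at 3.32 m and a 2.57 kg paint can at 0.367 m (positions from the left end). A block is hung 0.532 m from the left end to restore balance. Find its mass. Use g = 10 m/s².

Sum moments about the fulcrum (at 1.31 m from the left end) (the support reaction has zero arm there).
Potted plant: 1.7 × 10 = 17 N down at 3.32 m → arm 2.01 m, τ = 17 × 2.01 = 34.17 N·m clockwise.
Paint can: 2.57 × 10 = 25.7 N down at 0.367 m → arm 0.943 m, τ = 25.7 × 0.943 = 24.24 N·m counterclockwise.
Net moment of known loads = 9.93 N·m clockwise.
An unknown mass m at 0.532 m has arm 0.778 m; its moment is m·g·0.778 counterclockwise.
Στ = 0 ⇒ m × 10 × 0.778 = 9.93 ⇒ m = 9.93 / (10 × 0.778) = 1.28 kg.

m ≈ 1.28 kg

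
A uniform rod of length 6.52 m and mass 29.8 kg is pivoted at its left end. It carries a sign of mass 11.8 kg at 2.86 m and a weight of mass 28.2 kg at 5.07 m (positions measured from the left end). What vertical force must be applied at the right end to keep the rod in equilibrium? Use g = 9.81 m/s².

Taking torques about the left end:
Beam weight: 29.8 × 9.81 = 292.3 N down at 3.26 m → arm 3.26 m, τ = 292.3 × 3.26 = 952.9 N·m clockwise.
Sign: 11.8 × 9.81 = 115.8 N down at 2.86 m → arm 2.86 m, τ = 115.8 × 2.86 = 331.2 N·m clockwise.
Weight: 28.2 × 9.81 = 276.6 N down at 5.07 m → arm 5.07 m, τ = 276.6 × 5.07 = 1402 N·m clockwise.
Net moment of the loads = 2686 N·m clockwise.
The upward force F acts at the right end, arm 6.52 m, giving F × 6.52 counterclockwise.
Στ = 0 ⇒ F × 6.52 = 2686 ⇒ F = 2686 / 6.52 = 412 N.

F ≈ 412 N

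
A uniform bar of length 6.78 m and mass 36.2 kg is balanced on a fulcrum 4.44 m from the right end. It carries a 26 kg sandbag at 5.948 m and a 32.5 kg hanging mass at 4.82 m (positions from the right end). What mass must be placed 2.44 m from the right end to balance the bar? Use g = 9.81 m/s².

m ≈ 6.77 kg

Sum moments about the fulcrum (at 4.44 m from the right end) (the support reaction has zero arm there).
Beam weight: 36.2 × 9.81 = 355.1 N down at 3.39 m → arm 1.05 m, τ = 355.1 × 1.05 = 372.9 N·m clockwise.
Sandbag: 26 × 9.81 = 255.1 N down at 5.948 m → arm 1.508 m, τ = 255.1 × 1.508 = 384.7 N·m counterclockwise.
Hanging mass: 32.5 × 9.81 = 318.8 N down at 4.82 m → arm 0.38 m, τ = 318.8 × 0.38 = 121.1 N·m counterclockwise.
Net moment of known loads = 132.9 N·m counterclockwise.
An unknown mass m at 2.44 m has arm 2 m; its moment is m·g·2 clockwise.
Setting net torque to zero: m × 9.81 × 2 = 132.9 → m = 132.9 / (9.81 × 2) = 6.77 kg.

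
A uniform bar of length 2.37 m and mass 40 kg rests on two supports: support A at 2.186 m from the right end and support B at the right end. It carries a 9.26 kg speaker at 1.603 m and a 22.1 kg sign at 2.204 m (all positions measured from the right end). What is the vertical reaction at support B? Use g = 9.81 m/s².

Taking torques about support A:
Beam weight: 40 × 9.81 = 392.4 N down at 1.185 m → arm 1.001 m, τ = 392.4 × 1.001 = 392.8 N·m clockwise.
Speaker: 9.26 × 9.81 = 90.84 N down at 1.603 m → arm 0.583 m, τ = 90.84 × 0.583 = 52.96 N·m clockwise.
Sign: 22.1 × 9.81 = 216.8 N down at 2.204 m → arm 0.018 m, τ = 216.8 × 0.018 = 3.902 N·m counterclockwise.
Net load moment about support A = 441.9 N·m clockwise.
Reaction R at support B is upward at 0 m, arm 2.186 m → moment R × 2.186 counterclockwise.
Στ = 0 ⇒ R × 2.186 = 441.9 ⇒ R = 202 N.

R_B ≈ 202 N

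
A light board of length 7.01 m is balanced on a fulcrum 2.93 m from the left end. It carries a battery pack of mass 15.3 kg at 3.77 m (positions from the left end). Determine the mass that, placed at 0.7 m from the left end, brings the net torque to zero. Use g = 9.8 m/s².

m ≈ 5.76 kg

About the fulcrum (at 2.93 m from the left end):
Battery pack: 15.3 × 9.8 = 149.9 N down at 3.77 m → arm 0.84 m, τ = 149.9 × 0.84 = 125.9 N·m clockwise.
Net moment of known loads = 125.9 N·m clockwise.
An unknown mass m at 0.7 m has arm 2.23 m; its moment is m·g·2.23 counterclockwise.
Στ = 0 ⇒ m × 9.8 × 2.23 = 125.9 ⇒ m = 125.9 / (9.8 × 2.23) = 5.76 kg.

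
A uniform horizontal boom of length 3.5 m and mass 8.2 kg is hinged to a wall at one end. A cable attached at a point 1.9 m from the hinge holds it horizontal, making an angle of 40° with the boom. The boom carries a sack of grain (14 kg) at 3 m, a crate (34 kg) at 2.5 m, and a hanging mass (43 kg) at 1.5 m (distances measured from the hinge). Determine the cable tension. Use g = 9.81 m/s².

Take moments about the hinge.
Beam weight: 8.2 × 9.81 = 80.44 N down at 1.75 m → arm 1.75 m, τ = 80.44 × 1.75 = 140.8 N·m clockwise.
Sack of grain: 14 × 9.81 = 137.3 N down at 3 m → arm 3 m, τ = 137.3 × 3 = 411.9 N·m clockwise.
Crate: 34 × 9.81 = 333.5 N down at 2.5 m → arm 2.5 m, τ = 333.5 × 2.5 = 833.8 N·m clockwise.
Hanging mass: 43 × 9.81 = 421.8 N down at 1.5 m → arm 1.5 m, τ = 421.8 × 1.5 = 632.7 N·m clockwise.
Total clockwise load moment = 2019 N·m.
The cable tension T acts at 1.9 m; only its component perpendicular to the boom, T sinθ, produces torque. sin 40° = 0.6428.
For rotational equilibrium, T × 1.9 × 0.6428 = 2019, so T = 2019 / 1.221 = 1650 N.

T ≈ 1650 N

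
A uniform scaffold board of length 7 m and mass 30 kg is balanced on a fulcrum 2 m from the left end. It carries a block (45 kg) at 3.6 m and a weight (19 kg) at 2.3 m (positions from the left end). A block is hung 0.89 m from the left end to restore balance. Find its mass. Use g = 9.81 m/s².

About the fulcrum (at 2 m from the left end):
Beam weight: 30 × 9.81 = 294.3 N down at 3.5 m → arm 1.5 m, τ = 294.3 × 1.5 = 441.5 N·m clockwise.
Block: 45 × 9.81 = 441.5 N down at 3.6 m → arm 1.6 m, τ = 441.5 × 1.6 = 706.4 N·m clockwise.
Weight: 19 × 9.81 = 186.4 N down at 2.3 m → arm 0.3 m, τ = 186.4 × 0.3 = 55.92 N·m clockwise.
Net moment of known loads = 1204 N·m clockwise.
An unknown mass m at 0.89 m has arm 1.11 m; its moment is m·g·1.11 counterclockwise.
Στ = 0 ⇒ m × 9.81 × 1.11 = 1204 ⇒ m = 1204 / (9.81 × 1.11) = 111 kg.

m ≈ 111 kg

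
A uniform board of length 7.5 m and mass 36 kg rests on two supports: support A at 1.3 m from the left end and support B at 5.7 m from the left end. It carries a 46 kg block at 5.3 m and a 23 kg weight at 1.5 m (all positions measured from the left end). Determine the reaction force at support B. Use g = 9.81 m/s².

Choose support A as the axis so its reaction then has zero moment arm.
Beam weight: 36 × 9.81 = 353.2 N down at 3.75 m → arm 2.45 m, τ = 353.2 × 2.45 = 865.3 N·m clockwise.
Block: 46 × 9.81 = 451.3 N down at 5.3 m → arm 4 m, τ = 451.3 × 4 = 1805 N·m clockwise.
Weight: 23 × 9.81 = 225.6 N down at 1.5 m → arm 0.2 m, τ = 225.6 × 0.2 = 45.12 N·m clockwise.
Net load moment about support A = 2715 N·m clockwise.
Reaction R at support B is upward at 5.7 m, arm 4.4 m → moment R × 4.4 counterclockwise.
Στ = 0 ⇒ R × 4.4 = 2715 ⇒ R = 617 N.

R_B ≈ 617 N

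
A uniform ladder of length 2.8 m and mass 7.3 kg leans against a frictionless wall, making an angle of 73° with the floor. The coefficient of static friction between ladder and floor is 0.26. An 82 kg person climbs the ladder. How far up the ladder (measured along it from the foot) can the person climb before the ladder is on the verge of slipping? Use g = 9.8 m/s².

d ≈ 2.47 m

Taking torques about the foot of the ladder:
Ladder weight 7.3×9.8 = 71.54 N acts at 1.4 m along the ladder; its horizontal arm is 1.4·cos73° = 0.4093 m → τ = 29.28 N·m clockwise.
Person weight 82×9.8 = 803.6 N at distance d → arm d·cos73° → τ = 803.6·d·0.2924 clockwise.
Wall normal N at the top has arm L sinθ = 2.678 m counterclockwise, so Στ = 0 gives N·2.678 = 29.28 + 235·d.
ΣFy = 0 ⇒ N_floor = 875.1 N, so the maximum friction is μ_s·N_floor = 0.26×875.1 = 227.5 N. ΣFx = 0 ⇒ N_wall = f, so at the slipping point N = 227.5 N.
Substituting: 227.5×2.678 = 29.28 + 235·d ⇒ d = (609.2 − 29.28) / 235 = 2.47 m.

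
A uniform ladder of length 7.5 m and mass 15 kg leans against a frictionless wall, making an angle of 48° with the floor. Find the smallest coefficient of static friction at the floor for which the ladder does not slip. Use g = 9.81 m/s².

Taking torques about the foot of the ladder:
Ladder weight 15×9.81 = 147.2 N acts at 3.75 m along the ladder; its horizontal arm is 3.75·cos48° = 2.509 m → τ = 369.3 N·m clockwise.
Wall normal N acts horizontally at the top; its moment arm is the height L sinθ = 7.5·sin48° = 5.574 m, counterclockwise.
Balancing moments: N × 5.574 = 369.3, giving N = 66.25 N.
ΣFx = 0 ⇒ f = N_wall = 66.25 N. ΣFy = 0 ⇒ N_floor = 147.2 N.
μ_min = f / N_floor = 66.25 / 147.2 = 0.45.

μ_min ≈ 0.45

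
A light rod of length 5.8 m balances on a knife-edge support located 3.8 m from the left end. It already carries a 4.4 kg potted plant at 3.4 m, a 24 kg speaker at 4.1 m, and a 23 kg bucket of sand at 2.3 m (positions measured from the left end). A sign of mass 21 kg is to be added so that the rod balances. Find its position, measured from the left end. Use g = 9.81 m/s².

Take moments about the knife-edge support (at 3.8 m from the left end).
Potted plant: 4.4 × 9.81 = 43.16 N down at 3.4 m → arm 0.4 m, τ = 43.16 × 0.4 = 17.26 N·m counterclockwise.
Speaker: 24 × 9.81 = 235.4 N down at 4.1 m → arm 0.3 m, τ = 235.4 × 0.3 = 70.62 N·m clockwise.
Bucket of sand: 23 × 9.81 = 225.6 N down at 2.3 m → arm 1.5 m, τ = 225.6 × 1.5 = 338.4 N·m counterclockwise.
Net moment of existing loads = 285 N·m counterclockwise.
The sign weighs 21 × 9.81 = 206 N and must supply an equal clockwise moment, so its lever arm about the knife-edge support is 285 / 206 = 1.38 m.
That puts it at 3.8 + 1.38 = 5.18 m from the left end.

x ≈ 5.18 m from the left end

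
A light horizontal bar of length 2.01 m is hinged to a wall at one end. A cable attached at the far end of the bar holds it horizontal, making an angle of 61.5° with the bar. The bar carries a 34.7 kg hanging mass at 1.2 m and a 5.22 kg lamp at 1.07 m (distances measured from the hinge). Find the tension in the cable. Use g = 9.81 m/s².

Taking torques about the hinge:
Hanging mass: 34.7 × 9.81 = 340.4 N down at 1.2 m → arm 1.2 m, τ = 340.4 × 1.2 = 408.5 N·m clockwise.
Lamp: 5.22 × 9.81 = 51.21 N down at 1.07 m → arm 1.07 m, τ = 51.21 × 1.07 = 54.79 N·m clockwise.
Total clockwise load moment = 463.3 N·m.
The cable tension T acts at 2.01 m; only its component perpendicular to the bar, T sinθ, produces torque. sin 61.5° = 0.8788.
For rotational equilibrium, T × 2.01 × 0.8788 = 463.3, so T = 463.3 / 1.766 = 262 N.

T ≈ 262 N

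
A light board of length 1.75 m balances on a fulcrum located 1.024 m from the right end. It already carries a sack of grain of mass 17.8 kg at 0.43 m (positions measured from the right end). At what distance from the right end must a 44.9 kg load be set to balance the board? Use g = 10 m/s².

Taking torques about the fulcrum (at 1.024 m from the right end):
Sack of grain: 17.8 × 10 = 178 N down at 0.43 m → arm 0.594 m, τ = 178 × 0.594 = 105.7 N·m clockwise.
Net moment of existing loads = 105.7 N·m clockwise.
The load weighs 44.9 × 10 = 449 N and must supply an equal counterclockwise moment, so its lever arm about the fulcrum is 105.7 / 449 = 0.235 m.
That puts it at 1.024 + 0.235 = 1.26 m from the right end.

x ≈ 1.26 m from the right end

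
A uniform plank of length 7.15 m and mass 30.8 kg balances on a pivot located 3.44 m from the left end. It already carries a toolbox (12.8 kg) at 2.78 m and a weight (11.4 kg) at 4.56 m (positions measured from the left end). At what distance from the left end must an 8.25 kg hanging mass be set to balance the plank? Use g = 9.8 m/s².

x ≈ 2.41 m from the left end

Sum moments about the pivot (at 3.44 m from the left end) (the support reaction has zero arm there).
Beam weight: 30.8 × 9.8 = 301.8 N down at 3.575 m → arm 0.135 m, τ = 301.8 × 0.135 = 40.74 N·m clockwise.
Toolbox: 12.8 × 9.8 = 125.4 N down at 2.78 m → arm 0.66 m, τ = 125.4 × 0.66 = 82.76 N·m counterclockwise.
Weight: 11.4 × 9.8 = 111.7 N down at 4.56 m → arm 1.12 m, τ = 111.7 × 1.12 = 125.1 N·m clockwise.
Net moment of existing loads = 83.08 N·m clockwise.
The hanging mass weighs 8.25 × 9.8 = 80.85 N and must supply an equal counterclockwise moment, so its lever arm about the pivot is 83.08 / 80.85 = 1.03 m.
That puts it at 3.44 − 1.03 = 2.41 m from the left end.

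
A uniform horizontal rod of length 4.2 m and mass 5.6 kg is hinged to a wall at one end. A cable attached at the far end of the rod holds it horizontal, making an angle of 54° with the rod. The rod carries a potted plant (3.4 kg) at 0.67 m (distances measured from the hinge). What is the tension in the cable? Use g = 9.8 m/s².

T ≈ 40.5 N

Taking torques about the hinge:
Beam weight: 5.6 × 9.8 = 54.88 N down at 2.1 m → arm 2.1 m, τ = 54.88 × 2.1 = 115.2 N·m clockwise.
Potted plant: 3.4 × 9.8 = 33.32 N down at 0.67 m → arm 0.67 m, τ = 33.32 × 0.67 = 22.32 N·m clockwise.
Total clockwise load moment = 137.5 N·m.
The cable tension T acts at 4.2 m; only its component perpendicular to the rod, T sinθ, produces torque. sin 54° = 0.809.
For rotational equilibrium, T × 4.2 × 0.809 = 137.5, so T = 137.5 / 3.398 = 40.5 N.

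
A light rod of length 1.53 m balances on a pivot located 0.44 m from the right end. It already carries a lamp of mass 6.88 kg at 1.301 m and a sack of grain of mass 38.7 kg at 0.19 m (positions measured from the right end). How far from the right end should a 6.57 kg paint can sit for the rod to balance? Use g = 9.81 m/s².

About the pivot (at 0.44 m from the right end):
Lamp: 6.88 × 9.81 = 67.49 N down at 1.301 m → arm 0.861 m, τ = 67.49 × 0.861 = 58.11 N·m counterclockwise.
Sack of grain: 38.7 × 9.81 = 379.6 N down at 0.19 m → arm 0.25 m, τ = 379.6 × 0.25 = 94.9 N·m clockwise.
Net moment of existing loads = 36.79 N·m clockwise.
The paint can weighs 6.57 × 9.81 = 64.45 N and must supply an equal counterclockwise moment, so its lever arm about the pivot is 36.79 / 64.45 = 0.571 m.
That puts it at 0.44 + 0.571 = 1.01 m from the right end.

x ≈ 1.01 m from the right end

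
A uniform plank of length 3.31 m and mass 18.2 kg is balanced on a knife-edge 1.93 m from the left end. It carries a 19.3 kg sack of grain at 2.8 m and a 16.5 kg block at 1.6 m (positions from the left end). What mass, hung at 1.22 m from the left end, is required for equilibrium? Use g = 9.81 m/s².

Sum moments about the knife-edge (at 1.93 m from the left end) (the support reaction has zero arm there).
Beam weight: 18.2 × 9.81 = 178.5 N down at 1.655 m → arm 0.275 m, τ = 178.5 × 0.275 = 49.09 N·m counterclockwise.
Sack of grain: 19.3 × 9.81 = 189.3 N down at 2.8 m → arm 0.87 m, τ = 189.3 × 0.87 = 164.7 N·m clockwise.
Block: 16.5 × 9.81 = 161.9 N down at 1.6 m → arm 0.33 m, τ = 161.9 × 0.33 = 53.43 N·m counterclockwise.
Net moment of known loads = 62.18 N·m clockwise.
An unknown mass m at 1.22 m has arm 0.71 m; its moment is m·g·0.71 counterclockwise.
Balancing moments: m × 9.81 × 0.71 = 62.18, giving m = 62.18 / (9.81 × 0.71) = 8.93 kg.

m ≈ 8.93 kg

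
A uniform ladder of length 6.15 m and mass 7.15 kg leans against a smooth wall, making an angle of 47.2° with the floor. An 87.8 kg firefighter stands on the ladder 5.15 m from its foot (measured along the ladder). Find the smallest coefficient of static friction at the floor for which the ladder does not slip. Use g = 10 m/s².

Take moments about the foot of the ladder.
Ladder weight 7.15×10 = 71.5 N acts at 3.075 m along the ladder; its horizontal arm is 3.075·cos47.2° = 2.089 m → τ = 149.4 N·m clockwise.
Firefighter: 87.8×10 = 878 N at 5.15 m → arm 3.499 m → τ = 3072 N·m clockwise.
Wall normal N acts horizontally at the top; its moment arm is the height L sinθ = 6.15·sin47.2° = 4.512 m, counterclockwise.
Balancing moments: N × 4.512 = 3221, giving N = 713.9 N.
ΣFx = 0 ⇒ f = N_wall = 713.9 N. ΣFy = 0 ⇒ N_floor = 949.5 N.
μ_min = f / N_floor = 713.9 / 949.5 = 0.752.

μ_min ≈ 0.752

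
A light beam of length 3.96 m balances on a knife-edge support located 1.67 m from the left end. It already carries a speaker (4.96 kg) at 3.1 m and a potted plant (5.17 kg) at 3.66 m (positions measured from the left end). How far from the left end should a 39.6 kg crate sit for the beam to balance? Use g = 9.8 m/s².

x ≈ 1.23 m from the left end

Sum moments about the knife-edge support (at 1.67 m from the left end) (the support reaction has zero arm there).
Speaker: 4.96 × 9.8 = 48.61 N down at 3.1 m → arm 1.43 m, τ = 48.61 × 1.43 = 69.51 N·m clockwise.
Potted plant: 5.17 × 9.8 = 50.67 N down at 3.66 m → arm 1.99 m, τ = 50.67 × 1.99 = 100.8 N·m clockwise.
Net moment of existing loads = 170.3 N·m clockwise.
The crate weighs 39.6 × 9.8 = 388.1 N and must supply an equal counterclockwise moment, so its lever arm about the knife-edge support is 170.3 / 388.1 = 0.439 m.
That puts it at 1.67 − 0.439 = 1.23 m from the left end.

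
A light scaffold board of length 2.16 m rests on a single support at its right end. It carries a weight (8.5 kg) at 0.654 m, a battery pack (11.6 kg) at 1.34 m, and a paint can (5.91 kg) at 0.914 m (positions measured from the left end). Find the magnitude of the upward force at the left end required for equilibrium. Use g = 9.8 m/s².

Sum moments about the right end (the unknown pivot reaction has zero arm there).
Weight: 8.5 × 9.8 = 83.3 N down at 0.654 m → arm 1.506 m, τ = 83.3 × 1.506 = 125.4 N·m counterclockwise.
Battery pack: 11.6 × 9.8 = 113.7 N down at 1.34 m → arm 0.82 m, τ = 113.7 × 0.82 = 93.23 N·m counterclockwise.
Paint can: 5.91 × 9.8 = 57.92 N down at 0.914 m → arm 1.246 m, τ = 57.92 × 1.246 = 72.17 N·m counterclockwise.
Net moment of the loads = 290.8 N·m counterclockwise.
The upward force F acts at the left end, arm 2.16 m, giving F × 2.16 clockwise.
Στ = 0 ⇒ F × 2.16 = 290.8 ⇒ F = 290.8 / 2.16 = 135 N.

F ≈ 135 N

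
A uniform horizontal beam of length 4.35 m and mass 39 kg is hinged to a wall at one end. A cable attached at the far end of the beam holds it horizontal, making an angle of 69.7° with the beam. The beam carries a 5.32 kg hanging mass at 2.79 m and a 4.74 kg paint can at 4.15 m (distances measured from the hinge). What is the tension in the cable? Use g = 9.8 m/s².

T ≈ 287 N

About the hinge:
Beam weight: 39 × 9.8 = 382.2 N down at 2.175 m → arm 2.175 m, τ = 382.2 × 2.175 = 831.3 N·m clockwise.
Hanging mass: 5.32 × 9.8 = 52.14 N down at 2.79 m → arm 2.79 m, τ = 52.14 × 2.79 = 145.5 N·m clockwise.
Paint can: 4.74 × 9.8 = 46.45 N down at 4.15 m → arm 4.15 m, τ = 46.45 × 4.15 = 192.8 N·m clockwise.
Total clockwise load moment = 1170 N·m.
The cable tension T acts at 4.35 m; only its component perpendicular to the beam, T sinθ, produces torque. sin 69.7° = 0.9379.
Balancing moments: T × 4.35 × 0.9379 = 1170, giving T = 1170 / 4.08 = 287 N.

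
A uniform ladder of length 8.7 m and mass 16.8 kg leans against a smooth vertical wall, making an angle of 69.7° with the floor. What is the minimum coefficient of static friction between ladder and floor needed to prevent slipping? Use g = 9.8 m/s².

μ_min ≈ 0.185

About the foot of the ladder:
Ladder weight 16.8×9.8 = 164.6 N acts at 4.35 m along the ladder; its horizontal arm is 4.35·cos69.7° = 1.509 m → τ = 248.4 N·m clockwise.
Wall normal N acts horizontally at the top; its moment arm is the height L sinθ = 8.7·sin69.7° = 8.16 m, counterclockwise.
For rotational equilibrium, N × 8.16 = 248.4, so N = 30.44 N.
ΣFx = 0 ⇒ f = N_wall = 30.44 N. ΣFy = 0 ⇒ N_floor = 164.6 N.
μ_min = f / N_floor = 30.44 / 164.6 = 0.185.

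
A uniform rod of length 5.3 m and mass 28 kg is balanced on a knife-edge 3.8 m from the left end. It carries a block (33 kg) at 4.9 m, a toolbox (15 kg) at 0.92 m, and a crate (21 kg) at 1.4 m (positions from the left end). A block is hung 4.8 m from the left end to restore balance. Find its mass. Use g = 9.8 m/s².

m ≈ 89.5 kg

Choose the knife-edge (at 3.8 m from the left end) as the axis so the support reaction has zero arm there.
Beam weight: 28 × 9.8 = 274.4 N down at 2.65 m → arm 1.15 m, τ = 274.4 × 1.15 = 315.6 N·m counterclockwise.
Block: 33 × 9.8 = 323.4 N down at 4.9 m → arm 1.1 m, τ = 323.4 × 1.1 = 355.7 N·m clockwise.
Toolbox: 15 × 9.8 = 147 N down at 0.92 m → arm 2.88 m, τ = 147 × 2.88 = 423.4 N·m counterclockwise.
Crate: 21 × 9.8 = 205.8 N down at 1.4 m → arm 2.4 m, τ = 205.8 × 2.4 = 493.9 N·m counterclockwise.
Net moment of known loads = 877.2 N·m counterclockwise.
An unknown mass m at 4.8 m has arm 1 m; its moment is m·g·1 clockwise.
For rotational equilibrium, m × 9.8 × 1 = 877.2, so m = 877.2 / (9.8 × 1) = 89.5 kg.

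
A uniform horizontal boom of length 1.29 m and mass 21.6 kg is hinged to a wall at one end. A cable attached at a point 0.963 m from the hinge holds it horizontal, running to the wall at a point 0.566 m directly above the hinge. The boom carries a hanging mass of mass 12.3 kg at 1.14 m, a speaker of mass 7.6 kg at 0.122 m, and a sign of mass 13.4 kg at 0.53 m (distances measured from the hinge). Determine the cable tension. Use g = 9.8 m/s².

T ≈ 723 N

About the hinge:
Beam weight: 21.6 × 9.8 = 211.7 N down at 0.645 m → arm 0.645 m, τ = 211.7 × 0.645 = 136.5 N·m clockwise.
Hanging mass: 12.3 × 9.8 = 120.5 N down at 1.14 m → arm 1.14 m, τ = 120.5 × 1.14 = 137.4 N·m clockwise.
Speaker: 7.6 × 9.8 = 74.48 N down at 0.122 m → arm 0.122 m, τ = 74.48 × 0.122 = 9.087 N·m clockwise.
Sign: 13.4 × 9.8 = 131.3 N down at 0.53 m → arm 0.53 m, τ = 131.3 × 0.53 = 69.59 N·m clockwise.
Total clockwise load moment = 352.6 N·m.
The cable tension T acts at 0.963 m; only its component perpendicular to the boom, T sinθ, produces torque. sinθ = h/√(h²+d²) = 0.566/√(0.566²+0.963²) = 0.5067.
Στ = 0 ⇒ T × 0.963 × 0.5067 = 352.6 ⇒ T = 352.6 / 0.488 = 723 N.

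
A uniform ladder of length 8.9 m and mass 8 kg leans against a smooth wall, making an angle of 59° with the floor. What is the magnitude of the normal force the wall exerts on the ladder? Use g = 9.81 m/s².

N_wall ≈ 23.6 N

About the foot of the ladder:
Ladder weight 8×9.81 = 78.48 N acts at 4.45 m along the ladder; its horizontal arm is 4.45·cos59° = 2.292 m → τ = 179.9 N·m clockwise.
Wall normal N acts horizontally at the top; its moment arm is the height L sinθ = 8.9·sin59° = 7.629 m, counterclockwise.
Balancing moments: N × 7.629 = 179.9, giving N = 23.6 N.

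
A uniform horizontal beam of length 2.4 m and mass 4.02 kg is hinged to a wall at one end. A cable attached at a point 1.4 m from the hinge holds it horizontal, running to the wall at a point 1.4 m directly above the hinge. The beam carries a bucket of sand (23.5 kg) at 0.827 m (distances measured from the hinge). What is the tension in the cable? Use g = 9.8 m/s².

Sum moments about the hinge (the unknown hinge reaction has zero arm there).
Beam weight: 4.02 × 9.8 = 39.4 N down at 1.2 m → arm 1.2 m, τ = 39.4 × 1.2 = 47.28 N·m clockwise.
Bucket of sand: 23.5 × 9.8 = 230.3 N down at 0.827 m → arm 0.827 m, τ = 230.3 × 0.827 = 190.5 N·m clockwise.
Total clockwise load moment = 237.8 N·m.
The cable tension T acts at 1.4 m; only its component perpendicular to the beam, T sinθ, produces torque. sinθ = h/√(h²+d²) = 1.4/√(1.4²+1.4²) = 0.7071.
For rotational equilibrium, T × 1.4 × 0.7071 = 237.8, so T = 237.8 / 0.9899 = 240 N.

T ≈ 240 N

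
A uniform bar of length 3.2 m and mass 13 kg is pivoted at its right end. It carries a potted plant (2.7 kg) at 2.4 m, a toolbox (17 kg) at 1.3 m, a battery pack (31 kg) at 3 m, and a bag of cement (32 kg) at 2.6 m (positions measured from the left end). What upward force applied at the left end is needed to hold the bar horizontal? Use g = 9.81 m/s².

F ≈ 247 N

Choose the right end as the axis so the unknown pivot reaction has zero arm there.
Beam weight: 13 × 9.81 = 127.5 N down at 1.6 m → arm 1.6 m, τ = 127.5 × 1.6 = 204 N·m counterclockwise.
Potted plant: 2.7 × 9.81 = 26.49 N down at 2.4 m → arm 0.8 m, τ = 26.49 × 0.8 = 21.19 N·m counterclockwise.
Toolbox: 17 × 9.81 = 166.8 N down at 1.3 m → arm 1.9 m, τ = 166.8 × 1.9 = 316.9 N·m counterclockwise.
Battery pack: 31 × 9.81 = 304.1 N down at 3 m → arm 0.2 m, τ = 304.1 × 0.2 = 60.82 N·m counterclockwise.
Bag of cement: 32 × 9.81 = 313.9 N down at 2.6 m → arm 0.6 m, τ = 313.9 × 0.6 = 188.3 N·m counterclockwise.
Net moment of the loads = 791.2 N·m counterclockwise.
The upward force F acts at the left end, arm 3.2 m, giving F × 3.2 clockwise.
Setting net torque to zero: F × 3.2 = 791.2 → F = 791.2 / 3.2 = 247 N.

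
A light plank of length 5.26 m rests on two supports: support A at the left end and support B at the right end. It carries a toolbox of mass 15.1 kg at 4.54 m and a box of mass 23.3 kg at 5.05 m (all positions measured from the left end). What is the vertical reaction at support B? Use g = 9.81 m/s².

R_B ≈ 347 N

Choose support A as the axis so its reaction then has zero moment arm.
Toolbox: 15.1 × 9.81 = 148.1 N down at 4.54 m → arm 4.54 m, τ = 148.1 × 4.54 = 672.4 N·m clockwise.
Box: 23.3 × 9.81 = 228.6 N down at 5.05 m → arm 5.05 m, τ = 228.6 × 5.05 = 1154 N·m clockwise.
Net load moment about support A = 1826 N·m clockwise.
Reaction R at support B is upward at 5.26 m, arm 5.26 m → moment R × 5.26 counterclockwise.
Στ = 0 ⇒ R × 5.26 = 1826 ⇒ R = 347 N.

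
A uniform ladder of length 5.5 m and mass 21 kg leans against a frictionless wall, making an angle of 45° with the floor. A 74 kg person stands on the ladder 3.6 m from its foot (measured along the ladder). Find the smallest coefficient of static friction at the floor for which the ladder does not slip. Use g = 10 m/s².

Choose the foot of the ladder as the axis so the floor normal and friction both act there and drop out.
Ladder weight 21×10 = 210 N acts at 2.75 m along the ladder; its horizontal arm is 2.75·cos45° = 1.945 m → τ = 408.4 N·m clockwise.
Person: 74×10 = 740 N at 3.6 m → arm 2.546 m → τ = 1884 N·m clockwise.
Wall normal N acts horizontally at the top; its moment arm is the height L sinθ = 5.5·sin45° = 3.889 m, counterclockwise.
For rotational equilibrium, N × 3.889 = 2292, so N = 589.4 N.
ΣFx = 0 ⇒ f = N_wall = 589.4 N. ΣFy = 0 ⇒ N_floor = 950 N.
μ_min = f / N_floor = 589.4 / 950 = 0.62.

μ_min ≈ 0.62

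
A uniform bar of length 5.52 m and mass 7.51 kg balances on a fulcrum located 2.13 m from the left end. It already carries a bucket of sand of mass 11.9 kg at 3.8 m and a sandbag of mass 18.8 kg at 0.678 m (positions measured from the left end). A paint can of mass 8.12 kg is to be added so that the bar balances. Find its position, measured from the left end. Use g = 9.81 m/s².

Taking torques about the fulcrum (at 2.13 m from the left end):
Beam weight: 7.51 × 9.81 = 73.67 N down at 2.76 m → arm 0.63 m, τ = 73.67 × 0.63 = 46.41 N·m clockwise.
Bucket of sand: 11.9 × 9.81 = 116.7 N down at 3.8 m → arm 1.67 m, τ = 116.7 × 1.67 = 194.9 N·m clockwise.
Sandbag: 18.8 × 9.81 = 184.4 N down at 0.678 m → arm 1.452 m, τ = 184.4 × 1.452 = 267.7 N·m counterclockwise.
Net moment of existing loads = 26.39 N·m counterclockwise.
The paint can weighs 8.12 × 9.81 = 79.66 N and must supply an equal clockwise moment, so its lever arm about the fulcrum is 26.39 / 79.66 = 0.331 m.
That puts it at 2.13 + 0.331 = 2.46 m from the left end.

x ≈ 2.46 m from the left end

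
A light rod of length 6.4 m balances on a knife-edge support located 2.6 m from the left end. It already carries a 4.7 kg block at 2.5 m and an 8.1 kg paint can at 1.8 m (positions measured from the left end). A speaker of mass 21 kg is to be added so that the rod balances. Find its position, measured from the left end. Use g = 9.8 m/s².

x ≈ 2.93 m from the left end

Taking torques about the knife-edge support (at 2.6 m from the left end):
Block: 4.7 × 9.8 = 46.06 N down at 2.5 m → arm 0.1 m, τ = 46.06 × 0.1 = 4.606 N·m counterclockwise.
Paint can: 8.1 × 9.8 = 79.38 N down at 1.8 m → arm 0.8 m, τ = 79.38 × 0.8 = 63.5 N·m counterclockwise.
Net moment of existing loads = 68.11 N·m counterclockwise.
The speaker weighs 21 × 9.8 = 205.8 N and must supply an equal clockwise moment, so its lever arm about the knife-edge support is 68.11 / 205.8 = 0.331 m.
That puts it at 2.6 + 0.331 = 2.93 m from the left end.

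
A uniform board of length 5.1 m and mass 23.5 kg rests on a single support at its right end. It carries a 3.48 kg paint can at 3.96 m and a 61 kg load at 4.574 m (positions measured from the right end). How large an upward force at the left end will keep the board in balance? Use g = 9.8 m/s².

F ≈ 678 N

Take moments about the right end.
Beam weight: 23.5 × 9.8 = 230.3 N down at 2.55 m → arm 2.55 m, τ = 230.3 × 2.55 = 587.3 N·m counterclockwise.
Paint can: 3.48 × 9.8 = 34.1 N down at 3.96 m → arm 3.96 m, τ = 34.1 × 3.96 = 135 N·m counterclockwise.
Load: 61 × 9.8 = 597.8 N down at 4.574 m → arm 4.574 m, τ = 597.8 × 4.574 = 2734 N·m counterclockwise.
Net moment of the loads = 3456 N·m counterclockwise.
The upward force F acts at the left end, arm 5.1 m, giving F × 5.1 clockwise.
Balancing moments: F × 5.1 = 3456, giving F = 3456 / 5.1 = 678 N.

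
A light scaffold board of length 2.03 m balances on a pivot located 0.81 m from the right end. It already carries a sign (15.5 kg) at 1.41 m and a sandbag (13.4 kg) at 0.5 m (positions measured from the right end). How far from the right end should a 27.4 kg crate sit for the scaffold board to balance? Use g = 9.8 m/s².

x ≈ 0.622 m from the right end

Take moments about the pivot (at 0.81 m from the right end).
Sign: 15.5 × 9.8 = 151.9 N down at 1.41 m → arm 0.6 m, τ = 151.9 × 0.6 = 91.14 N·m counterclockwise.
Sandbag: 13.4 × 9.8 = 131.3 N down at 0.5 m → arm 0.31 m, τ = 131.3 × 0.31 = 40.7 N·m clockwise.
Net moment of existing loads = 50.44 N·m counterclockwise.
The crate weighs 27.4 × 9.8 = 268.5 N and must supply an equal clockwise moment, so its lever arm about the pivot is 50.44 / 268.5 = 0.188 m.
That puts it at 0.81 − 0.188 = 0.622 m from the right end.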